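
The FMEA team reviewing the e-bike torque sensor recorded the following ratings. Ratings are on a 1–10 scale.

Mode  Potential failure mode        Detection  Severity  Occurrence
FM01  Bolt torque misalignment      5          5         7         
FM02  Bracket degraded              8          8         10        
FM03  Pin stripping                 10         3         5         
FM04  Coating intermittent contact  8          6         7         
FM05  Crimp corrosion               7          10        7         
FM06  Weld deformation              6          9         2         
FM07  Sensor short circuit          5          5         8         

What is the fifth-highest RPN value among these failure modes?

RPN = Severity × Occurrence × Detection:
  FM01: 5 × 7 × 5 = 175
  FM02: 8 × 10 × 8 = 640
  FM03: 3 × 5 × 10 = 150
  FM04: 6 × 7 × 8 = 336
  FM05: 10 × 7 × 7 = 490
  FM06: 9 × 2 × 6 = 108
  FM07: 5 × 8 × 5 = 200
Sorted descending: 640, 490, 336, 200, 175, 150, 108.
The fifth-highest RPN is 175 (FM01).

175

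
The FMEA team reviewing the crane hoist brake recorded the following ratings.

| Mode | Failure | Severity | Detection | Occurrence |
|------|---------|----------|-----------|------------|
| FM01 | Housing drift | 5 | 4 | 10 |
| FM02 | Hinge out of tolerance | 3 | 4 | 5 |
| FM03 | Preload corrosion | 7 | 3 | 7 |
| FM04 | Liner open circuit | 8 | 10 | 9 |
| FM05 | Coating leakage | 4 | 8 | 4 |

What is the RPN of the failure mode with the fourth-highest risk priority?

128

RPN = Severity × Occurrence × Detection:
  FM01: 5 × 10 × 4 = 200
  FM02: 3 × 5 × 4 = 60
  FM03: 7 × 7 × 3 = 147
  FM04: 8 × 9 × 10 = 720
  FM05: 4 × 4 × 8 = 128
Sorted descending: 720, 200, 147, 128, 60.
The fourth-highest RPN is 128 (FM05).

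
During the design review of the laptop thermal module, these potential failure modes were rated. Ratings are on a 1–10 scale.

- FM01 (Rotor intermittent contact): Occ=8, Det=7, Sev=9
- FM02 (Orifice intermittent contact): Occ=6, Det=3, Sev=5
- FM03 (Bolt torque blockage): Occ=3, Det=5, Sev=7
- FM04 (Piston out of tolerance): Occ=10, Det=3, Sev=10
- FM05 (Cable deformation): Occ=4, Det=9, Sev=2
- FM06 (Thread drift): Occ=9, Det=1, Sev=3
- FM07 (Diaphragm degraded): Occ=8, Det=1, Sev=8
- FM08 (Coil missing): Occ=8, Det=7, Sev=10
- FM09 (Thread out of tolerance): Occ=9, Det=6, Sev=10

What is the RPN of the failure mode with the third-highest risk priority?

RPN = Severity × Occurrence × Detection:
  FM01: 9 × 8 × 7 = 504
  FM02: 5 × 6 × 3 = 90
  FM03: 7 × 3 × 5 = 105
  FM04: 10 × 10 × 3 = 300
  FM05: 2 × 4 × 9 = 72
  FM06: 3 × 9 × 1 = 27
  FM07: 8 × 8 × 1 = 64
  FM08: 10 × 8 × 7 = 560
  FM09: 10 × 9 × 6 = 540
Sorted descending: 560, 540, 504, 300, 105, 90, 72, 64, 27.
The third-highest RPN is 504 (FM01).

504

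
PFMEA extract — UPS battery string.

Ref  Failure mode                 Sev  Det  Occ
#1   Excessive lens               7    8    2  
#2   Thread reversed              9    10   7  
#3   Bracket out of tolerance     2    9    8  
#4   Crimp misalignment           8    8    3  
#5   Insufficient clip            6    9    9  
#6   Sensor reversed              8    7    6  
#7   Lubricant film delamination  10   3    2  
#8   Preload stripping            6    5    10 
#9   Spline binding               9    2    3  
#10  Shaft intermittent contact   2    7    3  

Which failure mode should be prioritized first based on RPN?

#2

RPN = Severity × Occurrence × Detection:
  #1: 7 × 2 × 8 = 112
  #2: 9 × 7 × 10 = 630
  #3: 2 × 8 × 9 = 144
  #4: 8 × 3 × 8 = 192
  #5: 6 × 9 × 9 = 486
  #6: 8 × 6 × 7 = 336
  #7: 10 × 2 × 3 = 60
  #8: 6 × 10 × 5 = 300
  #9: 9 × 3 × 2 = 54
  #10: 2 × 3 × 7 = 42
Highest RPN is 630 → #2.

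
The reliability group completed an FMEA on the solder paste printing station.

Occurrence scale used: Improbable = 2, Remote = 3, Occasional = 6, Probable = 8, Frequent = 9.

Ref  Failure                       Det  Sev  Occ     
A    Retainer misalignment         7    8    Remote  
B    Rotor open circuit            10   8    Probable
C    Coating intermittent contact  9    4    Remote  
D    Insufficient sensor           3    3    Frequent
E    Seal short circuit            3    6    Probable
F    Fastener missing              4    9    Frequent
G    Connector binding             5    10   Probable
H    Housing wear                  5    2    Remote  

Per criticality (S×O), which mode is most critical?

Criticality = Severity × Occurrence:
  A: 8 × 3 = 24
  B: 8 × 8 = 64
  C: 4 × 3 = 12
  D: 3 × 9 = 27
  E: 6 × 8 = 48
  F: 9 × 9 = 81
  G: 10 × 8 = 80
  H: 2 × 3 = 6
Highest criticality is 81 → F.

F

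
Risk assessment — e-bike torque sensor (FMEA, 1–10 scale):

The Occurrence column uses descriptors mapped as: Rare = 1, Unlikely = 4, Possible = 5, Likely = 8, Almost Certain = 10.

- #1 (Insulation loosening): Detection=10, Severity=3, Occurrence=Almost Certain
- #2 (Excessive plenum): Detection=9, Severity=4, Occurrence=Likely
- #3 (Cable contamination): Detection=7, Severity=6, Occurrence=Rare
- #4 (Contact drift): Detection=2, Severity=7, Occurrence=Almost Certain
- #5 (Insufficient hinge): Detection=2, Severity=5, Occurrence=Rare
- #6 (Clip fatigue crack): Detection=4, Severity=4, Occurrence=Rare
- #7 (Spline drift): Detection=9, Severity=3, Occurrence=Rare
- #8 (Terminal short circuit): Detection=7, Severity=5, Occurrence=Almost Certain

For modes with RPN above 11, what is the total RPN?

RPN = Severity × Occurrence × Detection:
  #1: 3 × 10 × 10 = 300
  #2: 4 × 8 × 9 = 288
  #3: 6 × 1 × 7 = 42
  #4: 7 × 10 × 2 = 140
  #5: 5 × 1 × 2 = 10
  #6: 4 × 1 × 4 = 16
  #7: 3 × 1 × 9 = 27
  #8: 5 × 10 × 7 = 350
RPN > 11: #1 (300), #2 (288), #3 (42), #4 (140), #6 (16), #7 (27), #8 (350).
Sum: 300 + 288 + 42 + 140 + 16 + 27 + 350 = 1163.

1163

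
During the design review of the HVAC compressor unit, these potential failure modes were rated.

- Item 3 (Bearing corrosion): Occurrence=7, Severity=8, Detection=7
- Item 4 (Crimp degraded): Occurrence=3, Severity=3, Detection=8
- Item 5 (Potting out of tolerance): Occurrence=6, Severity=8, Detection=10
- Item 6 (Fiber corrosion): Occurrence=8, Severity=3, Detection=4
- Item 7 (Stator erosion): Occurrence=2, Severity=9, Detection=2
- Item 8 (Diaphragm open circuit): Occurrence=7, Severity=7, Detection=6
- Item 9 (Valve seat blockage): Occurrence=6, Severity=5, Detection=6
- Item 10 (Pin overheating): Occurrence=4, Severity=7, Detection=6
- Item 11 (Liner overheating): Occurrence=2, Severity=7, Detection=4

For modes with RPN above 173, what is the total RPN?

1346

RPN = Severity × Occurrence × Detection:
  Item 3: 8 × 7 × 7 = 392
  Item 4: 3 × 3 × 8 = 72
  Item 5: 8 × 6 × 10 = 480
  Item 6: 3 × 8 × 4 = 96
  Item 7: 9 × 2 × 2 = 36
  Item 8: 7 × 7 × 6 = 294
  Item 9: 5 × 6 × 6 = 180
  Item 10: 7 × 4 × 6 = 168
  Item 11: 7 × 2 × 4 = 56
RPN > 173: Item 3 (392), Item 5 (480), Item 8 (294), Item 9 (180).
Sum: 392 + 480 + 294 + 180 = 1346.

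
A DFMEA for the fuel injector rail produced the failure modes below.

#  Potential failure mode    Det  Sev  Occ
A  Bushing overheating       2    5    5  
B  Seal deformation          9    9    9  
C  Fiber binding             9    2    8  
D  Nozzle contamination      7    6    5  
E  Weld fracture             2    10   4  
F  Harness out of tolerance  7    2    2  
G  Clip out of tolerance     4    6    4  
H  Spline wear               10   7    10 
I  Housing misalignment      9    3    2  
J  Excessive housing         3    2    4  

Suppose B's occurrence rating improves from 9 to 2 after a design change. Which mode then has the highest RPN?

RPN = Severity × Occurrence × Detection:
  A: 5 × 5 × 2 = 50
  B: 9 × 9 × 9 = 729
  C: 2 × 8 × 9 = 144
  D: 6 × 5 × 7 = 210
  E: 10 × 4 × 2 = 80
  F: 2 × 2 × 7 = 28
  G: 6 × 4 × 4 = 96
  H: 7 × 10 × 10 = 700
  I: 3 × 2 × 9 = 54
  J: 2 × 4 × 3 = 24
After action: B → 9 × 2 × 9 = 162.
Revised RPNs: H=700, D=210, B=162, C=144, G=96, E=80, I=54, A=50, F=28, J=24.
Highest is now H (700).

H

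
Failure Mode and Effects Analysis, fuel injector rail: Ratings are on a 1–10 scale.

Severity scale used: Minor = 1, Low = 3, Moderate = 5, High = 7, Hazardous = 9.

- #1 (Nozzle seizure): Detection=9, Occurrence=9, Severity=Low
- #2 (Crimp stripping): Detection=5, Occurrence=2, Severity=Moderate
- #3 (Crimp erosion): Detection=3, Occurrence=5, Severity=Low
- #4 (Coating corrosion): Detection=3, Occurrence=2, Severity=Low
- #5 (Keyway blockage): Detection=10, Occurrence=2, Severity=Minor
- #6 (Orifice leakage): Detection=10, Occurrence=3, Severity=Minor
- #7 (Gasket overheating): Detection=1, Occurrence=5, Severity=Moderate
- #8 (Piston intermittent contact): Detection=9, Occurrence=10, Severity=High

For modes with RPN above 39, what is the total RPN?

968

RPN = Severity × Occurrence × Detection:
  #1: 3 × 9 × 9 = 243
  #2: 5 × 2 × 5 = 50
  #3: 3 × 5 × 3 = 45
  #4: 3 × 2 × 3 = 18
  #5: 1 × 2 × 10 = 20
  #6: 1 × 3 × 10 = 30
  #7: 5 × 5 × 1 = 25
  #8: 7 × 10 × 9 = 630
RPN > 39: #1 (243), #2 (50), #3 (45), #8 (630).
Sum: 243 + 50 + 45 + 630 = 968.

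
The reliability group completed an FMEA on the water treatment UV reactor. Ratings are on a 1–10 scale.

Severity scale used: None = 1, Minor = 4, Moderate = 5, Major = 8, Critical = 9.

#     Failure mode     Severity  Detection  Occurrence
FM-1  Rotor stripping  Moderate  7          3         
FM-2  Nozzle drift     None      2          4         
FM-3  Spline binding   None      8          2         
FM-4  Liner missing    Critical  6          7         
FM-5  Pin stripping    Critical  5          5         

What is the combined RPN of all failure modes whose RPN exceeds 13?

724

RPN = Severity × Occurrence × Detection:
  FM-1: 5 × 3 × 7 = 105
  FM-2: 1 × 4 × 2 = 8
  FM-3: 1 × 2 × 8 = 16
  FM-4: 9 × 7 × 6 = 378
  FM-5: 9 × 5 × 5 = 225
RPN > 13: FM-1 (105), FM-3 (16), FM-4 (378), FM-5 (225).
Sum: 105 + 16 + 378 + 225 = 724.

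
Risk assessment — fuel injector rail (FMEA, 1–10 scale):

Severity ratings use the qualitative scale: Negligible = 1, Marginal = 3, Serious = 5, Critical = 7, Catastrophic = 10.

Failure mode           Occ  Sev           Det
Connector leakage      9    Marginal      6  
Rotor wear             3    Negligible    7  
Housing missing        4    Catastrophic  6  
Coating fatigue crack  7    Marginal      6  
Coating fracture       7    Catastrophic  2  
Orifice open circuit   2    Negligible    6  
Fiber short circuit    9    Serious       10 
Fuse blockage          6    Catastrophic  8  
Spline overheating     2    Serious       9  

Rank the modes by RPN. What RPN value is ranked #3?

RPN = Severity × Occurrence × Detection:
  Connector leakage: 3 × 9 × 6 = 162
  Rotor wear: 1 × 3 × 7 = 21
  Housing missing: 10 × 4 × 6 = 240
  Coating fatigue crack: 3 × 7 × 6 = 126
  Coating fracture: 10 × 7 × 2 = 140
  Orifice open circuit: 1 × 2 × 6 = 12
  Fiber short circuit: 5 × 9 × 10 = 450
  Fuse blockage: 10 × 6 × 8 = 480
  Spline overheating: 5 × 2 × 9 = 90
Sorted descending: 480, 450, 240, 162, 140, 126, 90, 21, 12.
The third-highest RPN is 240 (Housing missing).

240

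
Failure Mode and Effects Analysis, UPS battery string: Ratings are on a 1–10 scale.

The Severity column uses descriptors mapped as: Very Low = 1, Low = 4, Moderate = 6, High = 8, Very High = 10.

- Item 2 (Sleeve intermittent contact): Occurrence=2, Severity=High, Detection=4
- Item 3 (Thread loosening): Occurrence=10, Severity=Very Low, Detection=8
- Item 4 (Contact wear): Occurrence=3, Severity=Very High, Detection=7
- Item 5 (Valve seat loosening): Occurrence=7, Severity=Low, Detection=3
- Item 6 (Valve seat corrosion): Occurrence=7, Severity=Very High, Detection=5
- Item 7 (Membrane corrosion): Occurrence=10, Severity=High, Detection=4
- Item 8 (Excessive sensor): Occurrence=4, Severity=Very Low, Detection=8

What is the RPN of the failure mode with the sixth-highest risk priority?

RPN = Severity × Occurrence × Detection:
  Item 2: 8 × 2 × 4 = 64
  Item 3: 1 × 10 × 8 = 80
  Item 4: 10 × 3 × 7 = 210
  Item 5: 4 × 7 × 3 = 84
  Item 6: 10 × 7 × 5 = 350
  Item 7: 8 × 10 × 4 = 320
  Item 8: 1 × 4 × 8 = 32
Sorted descending: 350, 320, 210, 84, 80, 64, 32.
The sixth-highest RPN is 64 (Item 2).

64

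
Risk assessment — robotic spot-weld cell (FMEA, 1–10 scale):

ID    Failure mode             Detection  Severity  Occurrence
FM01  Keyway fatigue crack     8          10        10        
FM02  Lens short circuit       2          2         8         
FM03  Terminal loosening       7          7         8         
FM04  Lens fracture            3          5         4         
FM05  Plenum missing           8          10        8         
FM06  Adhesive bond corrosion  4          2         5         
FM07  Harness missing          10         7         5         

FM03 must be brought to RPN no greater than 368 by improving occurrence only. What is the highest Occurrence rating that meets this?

FM03: S=7, O=8, D=7 → current RPN = 392.
Fixed product = 49. Need 49 × O ≤ 368, so O ≤ 368/49 = 7.51.
Maximum integer Occurrence rating = 7 (gives RPN 343; O=8 would give 392 > 368).

7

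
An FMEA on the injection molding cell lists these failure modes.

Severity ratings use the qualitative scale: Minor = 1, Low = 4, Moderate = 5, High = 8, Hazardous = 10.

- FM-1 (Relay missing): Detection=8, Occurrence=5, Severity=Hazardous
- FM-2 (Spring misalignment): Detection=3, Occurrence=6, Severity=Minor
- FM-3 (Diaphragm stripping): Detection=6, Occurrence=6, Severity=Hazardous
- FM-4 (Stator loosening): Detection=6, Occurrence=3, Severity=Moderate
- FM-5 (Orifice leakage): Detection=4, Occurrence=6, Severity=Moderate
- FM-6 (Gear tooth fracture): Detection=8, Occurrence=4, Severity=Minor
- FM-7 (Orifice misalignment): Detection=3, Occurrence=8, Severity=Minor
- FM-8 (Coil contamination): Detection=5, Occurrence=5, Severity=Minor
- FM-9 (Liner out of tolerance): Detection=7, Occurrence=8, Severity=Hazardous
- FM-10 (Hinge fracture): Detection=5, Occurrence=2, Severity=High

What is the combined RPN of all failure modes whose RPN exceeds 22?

RPN = Severity × Occurrence × Detection:
  FM-1: 10 × 5 × 8 = 400
  FM-2: 1 × 6 × 3 = 18
  FM-3: 10 × 6 × 6 = 360
  FM-4: 5 × 3 × 6 = 90
  FM-5: 5 × 6 × 4 = 120
  FM-6: 1 × 4 × 8 = 32
  FM-7: 1 × 8 × 3 = 24
  FM-8: 1 × 5 × 5 = 25
  FM-9: 10 × 8 × 7 = 560
  FM-10: 8 × 2 × 5 = 80
RPN > 22: FM-1 (400), FM-3 (360), FM-4 (90), FM-5 (120), FM-6 (32), FM-7 (24), FM-8 (25), FM-9 (560), FM-10 (80).
Sum: 400 + 360 + 90 + 120 + 32 + 24 + 25 + 560 + 80 = 1691.

1691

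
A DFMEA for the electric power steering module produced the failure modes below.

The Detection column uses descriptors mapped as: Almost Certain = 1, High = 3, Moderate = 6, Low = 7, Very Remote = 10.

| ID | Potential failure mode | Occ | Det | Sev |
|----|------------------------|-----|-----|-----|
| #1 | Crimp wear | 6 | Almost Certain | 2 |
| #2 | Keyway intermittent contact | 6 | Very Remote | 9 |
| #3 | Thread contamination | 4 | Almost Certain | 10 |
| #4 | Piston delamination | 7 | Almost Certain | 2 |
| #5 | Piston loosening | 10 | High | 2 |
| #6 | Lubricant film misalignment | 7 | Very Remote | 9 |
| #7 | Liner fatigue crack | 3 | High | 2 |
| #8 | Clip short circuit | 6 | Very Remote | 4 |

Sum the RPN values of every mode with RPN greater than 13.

1542

RPN = Severity × Occurrence × Detection:
  #1: 2 × 6 × 1 = 12
  #2: 9 × 6 × 10 = 540
  #3: 10 × 4 × 1 = 40
  #4: 2 × 7 × 1 = 14
  #5: 2 × 10 × 3 = 60
  #6: 9 × 7 × 10 = 630
  #7: 2 × 3 × 3 = 18
  #8: 4 × 6 × 10 = 240
RPN > 13: #2 (540), #3 (40), #4 (14), #5 (60), #6 (630), #7 (18), #8 (240).
Sum: 540 + 40 + 14 + 60 + 630 + 18 + 240 = 1542.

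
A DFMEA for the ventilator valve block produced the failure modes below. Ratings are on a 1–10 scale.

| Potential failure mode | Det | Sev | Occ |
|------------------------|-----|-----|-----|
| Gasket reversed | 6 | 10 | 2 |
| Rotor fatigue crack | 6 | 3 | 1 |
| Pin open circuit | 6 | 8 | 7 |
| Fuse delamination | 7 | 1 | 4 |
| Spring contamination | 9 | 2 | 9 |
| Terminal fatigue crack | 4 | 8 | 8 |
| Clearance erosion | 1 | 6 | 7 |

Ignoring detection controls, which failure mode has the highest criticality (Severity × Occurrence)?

Terminal fatigue crack

Criticality = Severity × Occurrence:
  Gasket reversed: 10 × 2 = 20
  Rotor fatigue crack: 3 × 1 = 3
  Pin open circuit: 8 × 7 = 56
  Fuse delamination: 1 × 4 = 4
  Spring contamination: 2 × 9 = 18
  Terminal fatigue crack: 8 × 8 = 64
  Clearance erosion: 6 × 7 = 42
Highest criticality is 64 → Terminal fatigue crack.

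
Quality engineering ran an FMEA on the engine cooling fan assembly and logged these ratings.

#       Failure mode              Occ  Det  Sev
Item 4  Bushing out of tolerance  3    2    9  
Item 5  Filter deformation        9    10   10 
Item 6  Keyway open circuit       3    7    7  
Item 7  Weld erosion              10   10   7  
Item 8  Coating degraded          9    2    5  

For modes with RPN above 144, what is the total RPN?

RPN = Severity × Occurrence × Detection:
  Item 4: 9 × 3 × 2 = 54
  Item 5: 10 × 9 × 10 = 900
  Item 6: 7 × 3 × 7 = 147
  Item 7: 7 × 10 × 10 = 700
  Item 8: 5 × 9 × 2 = 90
RPN > 144: Item 5 (900), Item 6 (147), Item 7 (700).
Sum: 900 + 147 + 700 = 1747.

1747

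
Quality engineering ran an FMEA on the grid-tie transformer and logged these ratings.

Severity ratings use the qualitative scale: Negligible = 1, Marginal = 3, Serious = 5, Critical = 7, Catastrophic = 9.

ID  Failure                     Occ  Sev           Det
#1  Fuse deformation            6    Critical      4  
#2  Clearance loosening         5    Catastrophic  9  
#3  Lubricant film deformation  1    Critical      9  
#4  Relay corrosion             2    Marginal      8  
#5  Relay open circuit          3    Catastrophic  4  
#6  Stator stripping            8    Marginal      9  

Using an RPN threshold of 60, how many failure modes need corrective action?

5

RPN = Severity × Occurrence × Detection:
  #1: 7 × 6 × 4 = 168
  #2: 9 × 5 × 9 = 405
  #3: 7 × 1 × 9 = 63
  #4: 3 × 2 × 8 = 48
  #5: 9 × 3 × 4 = 108
  #6: 3 × 8 × 9 = 216
Modes with RPN ≥ 60: #1 (168), #2 (405), #3 (63), #5 (108), #6 (216) → 5.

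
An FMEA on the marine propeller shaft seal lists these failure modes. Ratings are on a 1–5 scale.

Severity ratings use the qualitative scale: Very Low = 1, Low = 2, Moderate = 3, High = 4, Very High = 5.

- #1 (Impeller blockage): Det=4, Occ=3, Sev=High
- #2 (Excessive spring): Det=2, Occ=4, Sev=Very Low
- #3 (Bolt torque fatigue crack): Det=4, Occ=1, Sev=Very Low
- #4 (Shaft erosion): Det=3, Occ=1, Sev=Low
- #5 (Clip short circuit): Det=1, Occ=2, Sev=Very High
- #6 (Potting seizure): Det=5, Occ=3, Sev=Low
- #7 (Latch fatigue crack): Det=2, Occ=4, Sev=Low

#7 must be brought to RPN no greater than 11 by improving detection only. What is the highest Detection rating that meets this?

#7: S=2, O=4, D=2 → current RPN = 16.
Fixed product = 8. Need 8 × D ≤ 11, so D ≤ 11/8 = 1.38.
Maximum integer Detection rating = 1 (gives RPN 8; D=2 would give 16 > 11).

1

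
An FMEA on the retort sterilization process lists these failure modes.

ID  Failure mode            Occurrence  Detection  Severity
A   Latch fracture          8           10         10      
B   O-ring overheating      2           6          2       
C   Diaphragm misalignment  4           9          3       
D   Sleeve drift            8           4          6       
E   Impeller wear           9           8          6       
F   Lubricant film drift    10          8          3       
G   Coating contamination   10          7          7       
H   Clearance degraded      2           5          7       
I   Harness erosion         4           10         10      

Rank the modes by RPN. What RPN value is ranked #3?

432

RPN = Severity × Occurrence × Detection:
  A: 10 × 8 × 10 = 800
  B: 2 × 2 × 6 = 24
  C: 3 × 4 × 9 = 108
  D: 6 × 8 × 4 = 192
  E: 6 × 9 × 8 = 432
  F: 3 × 10 × 8 = 240
  G: 7 × 10 × 7 = 490
  H: 7 × 2 × 5 = 70
  I: 10 × 4 × 10 = 400
Sorted descending: 800, 490, 432, 400, 240, 192, 108, 70, 24.
The third-highest RPN is 432 (E).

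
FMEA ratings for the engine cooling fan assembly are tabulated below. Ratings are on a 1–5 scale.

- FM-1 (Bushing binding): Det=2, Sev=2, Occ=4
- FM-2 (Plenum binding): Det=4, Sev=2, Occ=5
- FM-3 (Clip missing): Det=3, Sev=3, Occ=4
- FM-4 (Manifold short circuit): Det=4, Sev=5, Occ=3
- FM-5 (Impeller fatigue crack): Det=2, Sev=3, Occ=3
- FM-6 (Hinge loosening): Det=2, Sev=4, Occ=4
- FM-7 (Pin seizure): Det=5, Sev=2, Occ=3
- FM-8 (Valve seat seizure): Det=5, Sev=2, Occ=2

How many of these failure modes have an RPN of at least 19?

6

RPN = Severity × Occurrence × Detection:
  FM-1: 2 × 4 × 2 = 16
  FM-2: 2 × 5 × 4 = 40
  FM-3: 3 × 4 × 3 = 36
  FM-4: 5 × 3 × 4 = 60
  FM-5: 3 × 3 × 2 = 18
  FM-6: 4 × 4 × 2 = 32
  FM-7: 2 × 3 × 5 = 30
  FM-8: 2 × 2 × 5 = 20
Modes with RPN ≥ 19: FM-2 (40), FM-3 (36), FM-4 (60), FM-6 (32), FM-7 (30), FM-8 (20) → 6.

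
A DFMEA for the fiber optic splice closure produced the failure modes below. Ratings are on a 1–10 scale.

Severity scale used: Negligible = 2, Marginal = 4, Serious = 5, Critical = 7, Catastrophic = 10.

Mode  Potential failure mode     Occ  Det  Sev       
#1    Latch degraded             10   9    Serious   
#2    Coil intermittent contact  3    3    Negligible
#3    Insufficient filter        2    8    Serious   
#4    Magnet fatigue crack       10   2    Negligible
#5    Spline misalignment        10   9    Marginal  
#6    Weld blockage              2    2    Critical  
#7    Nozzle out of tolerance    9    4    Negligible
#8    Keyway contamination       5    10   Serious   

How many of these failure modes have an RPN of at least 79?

RPN = Severity × Occurrence × Detection:
  #1: 5 × 10 × 9 = 450
  #2: 2 × 3 × 3 = 18
  #3: 5 × 2 × 8 = 80
  #4: 2 × 10 × 2 = 40
  #5: 4 × 10 × 9 = 360
  #6: 7 × 2 × 2 = 28
  #7: 2 × 9 × 4 = 72
  #8: 5 × 5 × 10 = 250
Modes with RPN ≥ 79: #1 (450), #3 (80), #5 (360), #8 (250) → 4.

4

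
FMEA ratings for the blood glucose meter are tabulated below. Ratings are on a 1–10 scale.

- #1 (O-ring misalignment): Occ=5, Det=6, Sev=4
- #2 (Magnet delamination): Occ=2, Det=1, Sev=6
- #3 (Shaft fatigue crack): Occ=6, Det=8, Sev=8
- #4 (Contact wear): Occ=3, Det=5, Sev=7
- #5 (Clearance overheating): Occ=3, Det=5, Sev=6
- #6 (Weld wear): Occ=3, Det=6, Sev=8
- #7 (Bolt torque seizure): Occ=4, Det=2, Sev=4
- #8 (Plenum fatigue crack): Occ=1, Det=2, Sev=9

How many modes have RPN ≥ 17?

RPN = Severity × Occurrence × Detection:
  #1: 4 × 5 × 6 = 120
  #2: 6 × 2 × 1 = 12
  #3: 8 × 6 × 8 = 384
  #4: 7 × 3 × 5 = 105
  #5: 6 × 3 × 5 = 90
  #6: 8 × 3 × 6 = 144
  #7: 4 × 4 × 2 = 32
  #8: 9 × 1 × 2 = 18
Modes with RPN ≥ 17: #1 (120), #3 (384), #4 (105), #5 (90), #6 (144), #7 (32), #8 (18) → 7.

7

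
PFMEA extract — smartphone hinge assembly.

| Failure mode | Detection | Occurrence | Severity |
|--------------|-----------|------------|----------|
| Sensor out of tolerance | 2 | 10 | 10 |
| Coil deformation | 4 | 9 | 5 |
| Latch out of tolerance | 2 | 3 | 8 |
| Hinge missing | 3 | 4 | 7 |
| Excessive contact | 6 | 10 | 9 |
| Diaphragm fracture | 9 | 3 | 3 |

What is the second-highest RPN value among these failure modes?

200

RPN = Severity × Occurrence × Detection:
  Sensor out of tolerance: 10 × 10 × 2 = 200
  Coil deformation: 5 × 9 × 4 = 180
  Latch out of tolerance: 8 × 3 × 2 = 48
  Hinge missing: 7 × 4 × 3 = 84
  Excessive contact: 9 × 10 × 6 = 540
  Diaphragm fracture: 3 × 3 × 9 = 81
Sorted descending: 540, 200, 180, 84, 81, 48.
The second-highest RPN is 200 (Sensor out of tolerance).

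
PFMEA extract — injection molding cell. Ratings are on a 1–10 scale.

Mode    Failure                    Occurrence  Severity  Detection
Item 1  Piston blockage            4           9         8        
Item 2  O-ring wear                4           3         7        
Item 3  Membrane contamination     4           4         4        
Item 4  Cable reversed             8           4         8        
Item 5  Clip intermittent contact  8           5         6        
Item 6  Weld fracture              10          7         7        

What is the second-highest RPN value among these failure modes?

288

RPN = Severity × Occurrence × Detection:
  Item 1: 9 × 4 × 8 = 288
  Item 2: 3 × 4 × 7 = 84
  Item 3: 4 × 4 × 4 = 64
  Item 4: 4 × 8 × 8 = 256
  Item 5: 5 × 8 × 6 = 240
  Item 6: 7 × 10 × 7 = 490
Sorted descending: 490, 288, 256, 240, 84, 64.
The second-highest RPN is 288 (Item 1).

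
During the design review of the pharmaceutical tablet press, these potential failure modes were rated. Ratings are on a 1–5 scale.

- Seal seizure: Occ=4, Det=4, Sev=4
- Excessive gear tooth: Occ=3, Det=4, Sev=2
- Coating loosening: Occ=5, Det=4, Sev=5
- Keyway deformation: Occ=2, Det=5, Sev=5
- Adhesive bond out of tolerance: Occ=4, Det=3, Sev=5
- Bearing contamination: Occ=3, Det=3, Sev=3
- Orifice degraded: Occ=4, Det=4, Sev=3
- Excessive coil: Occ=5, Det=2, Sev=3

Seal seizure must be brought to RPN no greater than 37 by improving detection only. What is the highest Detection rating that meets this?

2

Seal seizure: S=4, O=4, D=4 → current RPN = 64.
Fixed product = 16. Need 16 × D ≤ 37, so D ≤ 37/16 = 2.31.
Maximum integer Detection rating = 2 (gives RPN 32; D=3 would give 48 > 37).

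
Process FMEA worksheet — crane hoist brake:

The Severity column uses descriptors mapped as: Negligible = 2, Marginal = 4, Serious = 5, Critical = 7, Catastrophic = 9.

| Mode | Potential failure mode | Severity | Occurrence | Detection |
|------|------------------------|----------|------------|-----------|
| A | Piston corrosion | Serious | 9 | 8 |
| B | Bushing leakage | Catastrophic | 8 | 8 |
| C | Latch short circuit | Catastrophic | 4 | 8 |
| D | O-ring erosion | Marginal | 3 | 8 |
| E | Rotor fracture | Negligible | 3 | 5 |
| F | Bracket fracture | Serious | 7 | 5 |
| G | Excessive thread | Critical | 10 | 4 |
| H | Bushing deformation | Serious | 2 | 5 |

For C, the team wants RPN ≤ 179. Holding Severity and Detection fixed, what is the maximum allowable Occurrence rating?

C: S=9, O=4, D=8 → current RPN = 288.
Fixed product = 72. Need 72 × O ≤ 179, so O ≤ 179/72 = 2.49.
Maximum integer Occurrence rating = 2 (gives RPN 144; O=3 would give 216 > 179).

2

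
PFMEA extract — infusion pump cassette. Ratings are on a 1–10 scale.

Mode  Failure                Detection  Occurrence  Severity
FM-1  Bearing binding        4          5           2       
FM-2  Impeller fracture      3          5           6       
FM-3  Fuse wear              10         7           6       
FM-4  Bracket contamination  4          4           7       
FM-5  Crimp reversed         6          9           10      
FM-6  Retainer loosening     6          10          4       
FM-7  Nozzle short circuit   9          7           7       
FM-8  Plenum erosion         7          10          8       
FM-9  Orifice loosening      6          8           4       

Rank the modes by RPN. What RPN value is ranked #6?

RPN = Severity × Occurrence × Detection:
  FM-1: 2 × 5 × 4 = 40
  FM-2: 6 × 5 × 3 = 90
  FM-3: 6 × 7 × 10 = 420
  FM-4: 7 × 4 × 4 = 112
  FM-5: 10 × 9 × 6 = 540
  FM-6: 4 × 10 × 6 = 240
  FM-7: 7 × 7 × 9 = 441
  FM-8: 8 × 10 × 7 = 560
  FM-9: 4 × 8 × 6 = 192
Sorted descending: 560, 540, 441, 420, 240, 192, 112, 90, 40.
The sixth-highest RPN is 192 (FM-9).

192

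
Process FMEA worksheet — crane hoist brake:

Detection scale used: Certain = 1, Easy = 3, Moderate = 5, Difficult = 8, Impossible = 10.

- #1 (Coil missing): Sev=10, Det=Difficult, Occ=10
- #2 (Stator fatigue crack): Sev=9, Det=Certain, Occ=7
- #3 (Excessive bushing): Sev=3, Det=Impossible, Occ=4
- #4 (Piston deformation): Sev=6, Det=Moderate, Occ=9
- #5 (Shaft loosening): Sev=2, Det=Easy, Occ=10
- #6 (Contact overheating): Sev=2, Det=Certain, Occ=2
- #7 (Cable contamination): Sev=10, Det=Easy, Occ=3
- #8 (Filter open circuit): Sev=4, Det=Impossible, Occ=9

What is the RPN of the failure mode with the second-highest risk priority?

RPN = Severity × Occurrence × Detection:
  #1: 10 × 10 × 8 = 800
  #2: 9 × 7 × 1 = 63
  #3: 3 × 4 × 10 = 120
  #4: 6 × 9 × 5 = 270
  #5: 2 × 10 × 3 = 60
  #6: 2 × 2 × 1 = 4
  #7: 10 × 3 × 3 = 90
  #8: 4 × 9 × 10 = 360
Sorted descending: 800, 360, 270, 120, 90, 63, 60, 4.
The second-highest RPN is 360 (#8).

360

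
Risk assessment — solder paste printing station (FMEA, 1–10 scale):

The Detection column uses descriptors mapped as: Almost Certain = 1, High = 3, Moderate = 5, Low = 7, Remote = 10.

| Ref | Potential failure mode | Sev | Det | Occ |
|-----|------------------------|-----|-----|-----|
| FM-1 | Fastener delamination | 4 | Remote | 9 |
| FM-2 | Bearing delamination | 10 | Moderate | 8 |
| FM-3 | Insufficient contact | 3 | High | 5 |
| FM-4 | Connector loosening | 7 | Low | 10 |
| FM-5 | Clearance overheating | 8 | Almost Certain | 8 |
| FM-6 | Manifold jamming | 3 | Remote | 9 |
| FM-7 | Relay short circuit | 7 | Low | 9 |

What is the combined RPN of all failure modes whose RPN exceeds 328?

1691

RPN = Severity × Occurrence × Detection:
  FM-1: 4 × 9 × 10 = 360
  FM-2: 10 × 8 × 5 = 400
  FM-3: 3 × 5 × 3 = 45
  FM-4: 7 × 10 × 7 = 490
  FM-5: 8 × 8 × 1 = 64
  FM-6: 3 × 9 × 10 = 270
  FM-7: 7 × 9 × 7 = 441
RPN > 328: FM-1 (360), FM-2 (400), FM-4 (490), FM-7 (441).
Sum: 360 + 400 + 490 + 441 = 1691.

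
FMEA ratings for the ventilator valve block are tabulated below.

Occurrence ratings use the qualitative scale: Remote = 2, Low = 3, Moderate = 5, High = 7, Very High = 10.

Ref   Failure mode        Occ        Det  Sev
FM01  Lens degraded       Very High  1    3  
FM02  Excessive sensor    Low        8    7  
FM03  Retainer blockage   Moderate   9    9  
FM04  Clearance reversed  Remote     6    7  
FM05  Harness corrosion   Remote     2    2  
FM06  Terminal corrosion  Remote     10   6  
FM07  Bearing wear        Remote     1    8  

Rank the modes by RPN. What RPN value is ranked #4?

84

RPN = Severity × Occurrence × Detection:
  FM01: 3 × 10 × 1 = 30
  FM02: 7 × 3 × 8 = 168
  FM03: 9 × 5 × 9 = 405
  FM04: 7 × 2 × 6 = 84
  FM05: 2 × 2 × 2 = 8
  FM06: 6 × 2 × 10 = 120
  FM07: 8 × 2 × 1 = 16
Sorted descending: 405, 168, 120, 84, 30, 16, 8.
The fourth-highest RPN is 84 (FM04).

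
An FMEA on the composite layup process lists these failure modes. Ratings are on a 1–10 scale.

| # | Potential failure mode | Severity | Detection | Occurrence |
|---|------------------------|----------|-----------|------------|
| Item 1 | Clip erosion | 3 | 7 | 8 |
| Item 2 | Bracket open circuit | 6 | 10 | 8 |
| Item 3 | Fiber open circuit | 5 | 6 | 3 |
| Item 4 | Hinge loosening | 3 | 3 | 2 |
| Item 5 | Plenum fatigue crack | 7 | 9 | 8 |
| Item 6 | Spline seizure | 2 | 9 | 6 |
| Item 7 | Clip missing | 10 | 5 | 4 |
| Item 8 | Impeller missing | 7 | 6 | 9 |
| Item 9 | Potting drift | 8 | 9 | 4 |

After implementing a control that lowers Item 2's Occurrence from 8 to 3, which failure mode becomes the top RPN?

RPN = Severity × Occurrence × Detection:
  Item 1: 3 × 8 × 7 = 168
  Item 2: 6 × 8 × 10 = 480
  Item 3: 5 × 3 × 6 = 90
  Item 4: 3 × 2 × 3 = 18
  Item 5: 7 × 8 × 9 = 504
  Item 6: 2 × 6 × 9 = 108
  Item 7: 10 × 4 × 5 = 200
  Item 8: 7 × 9 × 6 = 378
  Item 9: 8 × 4 × 9 = 288
After action: Item 2 → 6 × 3 × 10 = 180.
Revised RPNs: Item 5=504, Item 8=378, Item 9=288, Item 7=200, Item 2=180, Item 1=168, Item 6=108, Item 3=90, Item 4=18.
Highest is now Item 5 (504).

Item 5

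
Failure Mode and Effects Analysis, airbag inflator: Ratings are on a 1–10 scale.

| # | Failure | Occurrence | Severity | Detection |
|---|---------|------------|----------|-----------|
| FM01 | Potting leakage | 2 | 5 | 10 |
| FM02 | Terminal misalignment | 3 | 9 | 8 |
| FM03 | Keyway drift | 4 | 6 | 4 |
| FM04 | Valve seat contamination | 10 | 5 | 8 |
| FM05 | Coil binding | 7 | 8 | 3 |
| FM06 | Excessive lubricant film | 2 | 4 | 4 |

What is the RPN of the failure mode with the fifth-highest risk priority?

96

RPN = Severity × Occurrence × Detection:
  FM01: 5 × 2 × 10 = 100
  FM02: 9 × 3 × 8 = 216
  FM03: 6 × 4 × 4 = 96
  FM04: 5 × 10 × 8 = 400
  FM05: 8 × 7 × 3 = 168
  FM06: 4 × 2 × 4 = 32
Sorted descending: 400, 216, 168, 100, 96, 32.
The fifth-highest RPN is 96 (FM03).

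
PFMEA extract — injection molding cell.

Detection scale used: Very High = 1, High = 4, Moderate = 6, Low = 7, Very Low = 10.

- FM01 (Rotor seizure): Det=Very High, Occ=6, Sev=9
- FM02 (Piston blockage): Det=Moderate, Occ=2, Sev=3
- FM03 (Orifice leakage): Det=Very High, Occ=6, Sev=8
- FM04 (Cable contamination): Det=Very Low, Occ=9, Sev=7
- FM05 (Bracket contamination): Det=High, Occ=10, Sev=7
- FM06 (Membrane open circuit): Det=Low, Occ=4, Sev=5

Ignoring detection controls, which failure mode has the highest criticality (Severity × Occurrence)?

FM05

Criticality = Severity × Occurrence:
  FM01: 9 × 6 = 54
  FM02: 3 × 2 = 6
  FM03: 8 × 6 = 48
  FM04: 7 × 9 = 63
  FM05: 7 × 10 = 70
  FM06: 5 × 4 = 20
Highest criticality is 70 → FM05.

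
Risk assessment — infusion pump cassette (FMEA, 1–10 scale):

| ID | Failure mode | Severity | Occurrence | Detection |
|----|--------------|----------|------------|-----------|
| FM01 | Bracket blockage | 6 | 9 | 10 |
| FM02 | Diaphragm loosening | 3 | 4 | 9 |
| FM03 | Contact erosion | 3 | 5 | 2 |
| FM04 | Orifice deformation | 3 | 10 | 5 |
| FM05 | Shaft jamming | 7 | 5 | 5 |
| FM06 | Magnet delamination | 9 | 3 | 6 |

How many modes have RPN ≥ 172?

2

RPN = Severity × Occurrence × Detection:
  FM01: 6 × 9 × 10 = 540
  FM02: 3 × 4 × 9 = 108
  FM03: 3 × 5 × 2 = 30
  FM04: 3 × 10 × 5 = 150
  FM05: 7 × 5 × 5 = 175
  FM06: 9 × 3 × 6 = 162
Modes with RPN ≥ 172: FM01 (540), FM05 (175) → 2.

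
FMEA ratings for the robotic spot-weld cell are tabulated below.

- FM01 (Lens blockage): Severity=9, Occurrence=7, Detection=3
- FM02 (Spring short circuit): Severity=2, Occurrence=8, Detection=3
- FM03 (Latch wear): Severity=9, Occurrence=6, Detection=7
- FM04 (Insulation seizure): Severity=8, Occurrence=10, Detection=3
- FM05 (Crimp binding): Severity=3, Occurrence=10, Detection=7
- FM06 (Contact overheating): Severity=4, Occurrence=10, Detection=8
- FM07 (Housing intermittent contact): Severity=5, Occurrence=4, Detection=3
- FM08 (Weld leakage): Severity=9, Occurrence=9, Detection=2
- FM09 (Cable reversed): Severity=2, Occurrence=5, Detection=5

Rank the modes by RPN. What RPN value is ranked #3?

RPN = Severity × Occurrence × Detection:
  FM01: 9 × 7 × 3 = 189
  FM02: 2 × 8 × 3 = 48
  FM03: 9 × 6 × 7 = 378
  FM04: 8 × 10 × 3 = 240
  FM05: 3 × 10 × 7 = 210
  FM06: 4 × 10 × 8 = 320
  FM07: 5 × 4 × 3 = 60
  FM08: 9 × 9 × 2 = 162
  FM09: 2 × 5 × 5 = 50
Sorted descending: 378, 320, 240, 210, 189, 162, 60, 50, 48.
The third-highest RPN is 240 (FM04).

240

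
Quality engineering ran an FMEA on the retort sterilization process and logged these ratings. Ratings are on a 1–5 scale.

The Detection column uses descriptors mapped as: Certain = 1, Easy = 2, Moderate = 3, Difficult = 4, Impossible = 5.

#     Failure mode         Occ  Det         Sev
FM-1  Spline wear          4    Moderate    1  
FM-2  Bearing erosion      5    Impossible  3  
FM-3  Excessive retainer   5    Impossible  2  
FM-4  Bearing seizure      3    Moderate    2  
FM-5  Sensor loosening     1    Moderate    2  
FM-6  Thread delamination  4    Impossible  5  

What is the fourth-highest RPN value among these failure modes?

RPN = Severity × Occurrence × Detection:
  FM-1: 1 × 4 × 3 = 12
  FM-2: 3 × 5 × 5 = 75
  FM-3: 2 × 5 × 5 = 50
  FM-4: 2 × 3 × 3 = 18
  FM-5: 2 × 1 × 3 = 6
  FM-6: 5 × 4 × 5 = 100
Sorted descending: 100, 75, 50, 18, 12, 6.
The fourth-highest RPN is 18 (FM-4).

18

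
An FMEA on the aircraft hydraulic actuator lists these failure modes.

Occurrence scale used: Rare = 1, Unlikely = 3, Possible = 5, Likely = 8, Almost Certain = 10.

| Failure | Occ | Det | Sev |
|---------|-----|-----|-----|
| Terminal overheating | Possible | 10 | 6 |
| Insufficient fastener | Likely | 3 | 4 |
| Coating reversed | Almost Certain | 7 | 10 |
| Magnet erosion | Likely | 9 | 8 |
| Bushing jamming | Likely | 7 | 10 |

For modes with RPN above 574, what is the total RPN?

1276

RPN = Severity × Occurrence × Detection:
  Terminal overheating: 6 × 5 × 10 = 300
  Insufficient fastener: 4 × 8 × 3 = 96
  Coating reversed: 10 × 10 × 7 = 700
  Magnet erosion: 8 × 8 × 9 = 576
  Bushing jamming: 10 × 8 × 7 = 560
RPN > 574: Coating reversed (700), Magnet erosion (576).
Sum: 700 + 576 = 1276.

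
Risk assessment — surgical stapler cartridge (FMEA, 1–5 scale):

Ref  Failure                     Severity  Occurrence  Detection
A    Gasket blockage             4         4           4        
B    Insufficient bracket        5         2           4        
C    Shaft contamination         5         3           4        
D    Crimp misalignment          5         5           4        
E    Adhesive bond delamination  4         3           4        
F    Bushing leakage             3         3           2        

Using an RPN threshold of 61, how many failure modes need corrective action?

RPN = Severity × Occurrence × Detection:
  A: 4 × 4 × 4 = 64
  B: 5 × 2 × 4 = 40
  C: 5 × 3 × 4 = 60
  D: 5 × 5 × 4 = 100
  E: 4 × 3 × 4 = 48
  F: 3 × 3 × 2 = 18
Modes with RPN ≥ 61: A (64), D (100) → 2.

2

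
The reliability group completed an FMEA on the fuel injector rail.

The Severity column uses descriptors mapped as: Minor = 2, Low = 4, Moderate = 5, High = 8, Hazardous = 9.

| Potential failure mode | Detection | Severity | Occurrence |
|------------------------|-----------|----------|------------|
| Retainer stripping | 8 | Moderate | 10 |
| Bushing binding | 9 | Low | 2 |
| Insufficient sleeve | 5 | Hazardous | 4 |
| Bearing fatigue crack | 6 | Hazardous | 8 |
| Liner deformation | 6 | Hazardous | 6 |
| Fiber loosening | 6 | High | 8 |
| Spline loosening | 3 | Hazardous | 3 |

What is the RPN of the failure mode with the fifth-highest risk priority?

180

RPN = Severity × Occurrence × Detection:
  Retainer stripping: 5 × 10 × 8 = 400
  Bushing binding: 4 × 2 × 9 = 72
  Insufficient sleeve: 9 × 4 × 5 = 180
  Bearing fatigue crack: 9 × 8 × 6 = 432
  Liner deformation: 9 × 6 × 6 = 324
  Fiber loosening: 8 × 8 × 6 = 384
  Spline loosening: 9 × 3 × 3 = 81
Sorted descending: 432, 400, 384, 324, 180, 81, 72.
The fifth-highest RPN is 180 (Insufficient sleeve).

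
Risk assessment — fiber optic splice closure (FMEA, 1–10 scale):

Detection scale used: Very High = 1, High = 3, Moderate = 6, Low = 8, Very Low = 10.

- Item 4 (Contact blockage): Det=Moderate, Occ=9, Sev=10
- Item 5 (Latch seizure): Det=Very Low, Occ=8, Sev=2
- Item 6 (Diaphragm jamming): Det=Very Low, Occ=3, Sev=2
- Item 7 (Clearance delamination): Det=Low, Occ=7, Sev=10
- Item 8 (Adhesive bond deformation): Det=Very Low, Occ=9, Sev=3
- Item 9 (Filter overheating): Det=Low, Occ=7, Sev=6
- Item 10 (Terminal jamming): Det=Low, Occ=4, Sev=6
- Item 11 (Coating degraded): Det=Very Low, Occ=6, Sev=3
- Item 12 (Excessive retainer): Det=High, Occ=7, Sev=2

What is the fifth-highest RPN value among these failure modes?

192

RPN = Severity × Occurrence × Detection:
  Item 4: 10 × 9 × 6 = 540
  Item 5: 2 × 8 × 10 = 160
  Item 6: 2 × 3 × 10 = 60
  Item 7: 10 × 7 × 8 = 560
  Item 8: 3 × 9 × 10 = 270
  Item 9: 6 × 7 × 8 = 336
  Item 10: 6 × 4 × 8 = 192
  Item 11: 3 × 6 × 10 = 180
  Item 12: 2 × 7 × 3 = 42
Sorted descending: 560, 540, 336, 270, 192, 180, 160, 60, 42.
The fifth-highest RPN is 192 (Item 10).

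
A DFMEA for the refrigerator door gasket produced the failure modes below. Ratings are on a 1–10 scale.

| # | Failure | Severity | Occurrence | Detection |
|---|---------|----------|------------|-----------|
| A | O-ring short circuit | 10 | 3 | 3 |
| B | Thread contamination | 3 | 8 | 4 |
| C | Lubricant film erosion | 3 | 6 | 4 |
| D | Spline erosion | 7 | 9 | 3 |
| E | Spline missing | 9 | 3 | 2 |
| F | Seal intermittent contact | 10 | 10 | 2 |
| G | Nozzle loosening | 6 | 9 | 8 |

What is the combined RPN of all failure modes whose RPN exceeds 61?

1079

RPN = Severity × Occurrence × Detection:
  A: 10 × 3 × 3 = 90
  B: 3 × 8 × 4 = 96
  C: 3 × 6 × 4 = 72
  D: 7 × 9 × 3 = 189
  E: 9 × 3 × 2 = 54
  F: 10 × 10 × 2 = 200
  G: 6 × 9 × 8 = 432
RPN > 61: A (90), B (96), C (72), D (189), F (200), G (432).
Sum: 90 + 96 + 72 + 189 + 200 + 432 = 1079.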